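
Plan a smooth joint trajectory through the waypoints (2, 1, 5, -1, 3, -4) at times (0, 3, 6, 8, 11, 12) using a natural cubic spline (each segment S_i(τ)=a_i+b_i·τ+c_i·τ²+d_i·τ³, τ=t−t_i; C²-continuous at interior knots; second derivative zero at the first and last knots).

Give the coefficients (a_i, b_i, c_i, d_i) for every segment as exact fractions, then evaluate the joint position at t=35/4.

  seg 0: a=2 b=-3244/2499 c=0 d=2411/22491
  seg 1: a=1 b=3989/2499 c=2411/2499 d=-2630/7497
  seg 2: a=5 b=-745/357 c=-5479/2499 d=723/833
  seg 3: a=-1 b=-1103/2499 c=7535/2499 d=-18170/22491
  seg 4: a=3 b=-10403/2499 c=-3545/833 d=3545/2499
S(35/4) = 645/26656

Δ: Δ0=-1/3, Δ1=4/3, Δ2=-3, Δ3=4/3, Δ4=-7
row 1: diag=12, rhs=10; c'=1/4, d'=5/6
row 2: denom=10−3·1/4=37/4; d'=(-26−3·5/6)/(37/4)=-114/37
row 3: denom=10−2·8/37=354/37; d'=(26−2·-114/37)/(354/37)=595/177
row 4: denom=8−3·37/118=833/118; d'=(-50−3·595/177)/(833/118)=-7090/833
back: M4=-7090/833
back: M3=595/177−37/118·-7090/833=15070/2499
back: M2=-114/37−8/37·15070/2499=-10958/2499
back: M1=5/6−1/4·-10958/2499=4822/2499
M: M0=0, M1=4822/2499, M2=-10958/2499, M3=15070/2499, M4=-7090/833, M5=0
seg 0: a=2, c=M0/2=0, d=(M1−M0)/(6·3)=2411/22491, b=Δ0−h0·(2M0+M1)/6=-3244/2499
seg 1: a=1, c=M1/2=2411/2499, d=(M2−M1)/(6·3)=-2630/7497, b=Δ1−h1·(2M1+M2)/6=3989/2499
seg 2: a=5, c=M2/2=-5479/2499, d=(M3−M2)/(6·2)=723/833, b=Δ2−h2·(2M2+M3)/6=-745/357
seg 3: a=-1, c=M3/2=7535/2499, d=(M4−M3)/(6·3)=-18170/22491, b=Δ3−h3·(2M3+M4)/6=-1103/2499
seg 4: a=3, c=M4/2=-3545/833, d=(M5−M4)/(6·1)=3545/2499, b=Δ4−h4·(2M4+M5)/6=-10403/2499
t_q=35/4 → seg 3, τ=3/4; S=-1+-1103/2499·τ+7535/2499·τ²+-18170/22491·τ³=645/26656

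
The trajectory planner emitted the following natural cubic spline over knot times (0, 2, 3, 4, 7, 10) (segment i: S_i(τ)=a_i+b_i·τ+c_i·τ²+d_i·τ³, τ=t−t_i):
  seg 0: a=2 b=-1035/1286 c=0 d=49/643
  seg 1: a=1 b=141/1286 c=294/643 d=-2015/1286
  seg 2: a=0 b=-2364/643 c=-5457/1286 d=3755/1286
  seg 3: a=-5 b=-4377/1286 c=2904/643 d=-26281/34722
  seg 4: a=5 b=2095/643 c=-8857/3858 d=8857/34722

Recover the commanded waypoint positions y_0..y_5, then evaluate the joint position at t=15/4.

y_0 = S_0(0) = a_0 = 2
y_1 = S_1(0) = a_1 = 1
y_2 = S_2(0) = a_2 = 0
y_3 = S_3(0) = a_3 = -5
y_4 = S_4(0) = a_4 = 5
y_5 = S_4(3) = 1
t_q=15/4 is in segment 2 (τ=3/4); S_2(τ)=-322011/82304

y_0=2 y_1=1 y_2=0 y_3=-5 y_4=5 y_5=1
S(15/4) = -322011/82304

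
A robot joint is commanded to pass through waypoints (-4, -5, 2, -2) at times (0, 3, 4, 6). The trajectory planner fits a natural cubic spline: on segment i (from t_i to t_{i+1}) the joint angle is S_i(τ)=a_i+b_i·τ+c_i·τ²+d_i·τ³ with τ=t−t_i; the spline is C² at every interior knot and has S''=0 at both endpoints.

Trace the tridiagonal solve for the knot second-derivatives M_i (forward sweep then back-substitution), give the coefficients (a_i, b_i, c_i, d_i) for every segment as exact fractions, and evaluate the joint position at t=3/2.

Δ: Δ0=-1/3, Δ1=7, Δ2=-2
row 1: diag=8, rhs=44; c'=1/8, d'=11/2
row 2: denom=6−1·1/8=47/8; d'=(-54−1·11/2)/(47/8)=-476/47
back: M2=-476/47
back: M1=11/2−1/8·-476/47=318/47
M: M0=0, M1=318/47, M2=-476/47, M3=0
seg 0: a=-4, c=M0/2=0, d=(M1−M0)/(6·3)=53/141, b=Δ0−h0·(2M0+M1)/6=-524/141
seg 1: a=-5, c=M1/2=159/47, d=(M2−M1)/(6·1)=-397/141, b=Δ1−h1·(2M1+M2)/6=907/141
seg 2: a=2, c=M2/2=-238/47, d=(M3−M2)/(6·2)=119/141, b=Δ2−h2·(2M2+M3)/6=670/141
t_q=3/2 → seg 0, τ=3/2; S=-4+-524/141·τ+0·τ²+53/141·τ³=-3123/376

  seg 0: a=-4 b=-524/141 c=0 d=53/141
  seg 1: a=-5 b=907/141 c=159/47 d=-397/141
  seg 2: a=2 b=670/141 c=-238/47 d=119/141
S(3/2) = -3123/376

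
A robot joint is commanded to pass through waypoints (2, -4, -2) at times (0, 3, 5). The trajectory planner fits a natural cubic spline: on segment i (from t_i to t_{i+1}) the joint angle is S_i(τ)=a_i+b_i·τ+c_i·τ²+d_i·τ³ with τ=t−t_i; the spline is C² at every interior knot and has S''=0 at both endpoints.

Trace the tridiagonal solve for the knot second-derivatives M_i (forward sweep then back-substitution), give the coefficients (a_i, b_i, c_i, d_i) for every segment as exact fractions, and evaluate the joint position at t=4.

Δ: Δ0=-2, Δ1=1
row 1: diag=10, rhs=18; c'=1/5, d'=9/5
back: M1=9/5
M: M0=0, M1=9/5, M2=0
seg 0: a=2, c=M0/2=0, d=(M1−M0)/(6·3)=1/10, b=Δ0−h0·(2M0+M1)/6=-29/10
seg 1: a=-4, c=M1/2=9/10, d=(M2−M1)/(6·2)=-3/20, b=Δ1−h1·(2M1+M2)/6=-1/5
t_q=4 → seg 1, τ=1; S=-4+-1/5·τ+9/10·τ²+-3/20·τ³=-69/20

  seg 0: a=2 b=-29/10 c=0 d=1/10
  seg 1: a=-4 b=-1/5 c=9/10 d=-3/20
S(4) = -69/20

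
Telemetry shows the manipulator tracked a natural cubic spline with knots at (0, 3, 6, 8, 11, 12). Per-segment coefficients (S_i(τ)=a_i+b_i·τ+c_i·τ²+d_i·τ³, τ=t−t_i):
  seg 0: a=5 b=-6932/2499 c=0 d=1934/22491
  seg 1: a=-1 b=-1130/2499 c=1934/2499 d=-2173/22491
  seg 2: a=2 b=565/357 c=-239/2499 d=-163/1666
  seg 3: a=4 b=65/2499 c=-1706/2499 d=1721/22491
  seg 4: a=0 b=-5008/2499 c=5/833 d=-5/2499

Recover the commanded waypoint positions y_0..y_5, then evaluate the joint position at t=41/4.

y_0=5 y_1=-1 y_2=2 y_3=4 y_4=0 y_5=-2
S(41/4) = 78587/53312

y_0 = S_0(0) = a_0 = 5
y_1 = S_1(0) = a_1 = -1
y_2 = S_2(0) = a_2 = 2
y_3 = S_3(0) = a_3 = 4
y_4 = S_4(0) = a_4 = 0
y_5 = S_4(1) = -2
t_q=41/4 is in segment 3 (τ=9/4); S_3(τ)=78587/53312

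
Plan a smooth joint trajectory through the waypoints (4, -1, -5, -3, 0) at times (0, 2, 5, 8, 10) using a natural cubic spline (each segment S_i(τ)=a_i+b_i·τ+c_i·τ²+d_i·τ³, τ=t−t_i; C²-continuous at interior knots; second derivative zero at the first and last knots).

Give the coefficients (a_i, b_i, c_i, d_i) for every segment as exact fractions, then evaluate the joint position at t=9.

  seg 0: a=4 b=-676/255 c=0 d=77/2040
  seg 1: a=-1 b=-1121/510 c=77/340 d=7/340
  seg 2: a=-5 b=-17/60 c=7/17 d=-97/3060
  seg 3: a=-3 b=679/510 c=43/340 d=-43/2040
S(9) = -1063/680

Δ: Δ0=-5/2, Δ1=-4/3, Δ2=2/3, Δ3=3/2
row 1: diag=10, rhs=7; c'=3/10, d'=7/10
row 2: denom=12−3·3/10=111/10; d'=(12−3·7/10)/(111/10)=33/37
row 3: denom=10−3·10/37=340/37; d'=(5−3·33/37)/(340/37)=43/170
back: M3=43/170
back: M2=33/37−10/37·43/170=14/17
back: M1=7/10−3/10·14/17=77/170
M: M0=0, M1=77/170, M2=14/17, M3=43/170, M4=0
seg 0: a=4, c=M0/2=0, d=(M1−M0)/(6·2)=77/2040, b=Δ0−h0·(2M0+M1)/6=-676/255
seg 1: a=-1, c=M1/2=77/340, d=(M2−M1)/(6·3)=7/340, b=Δ1−h1·(2M1+M2)/6=-1121/510
seg 2: a=-5, c=M2/2=7/17, d=(M3−M2)/(6·3)=-97/3060, b=Δ2−h2·(2M2+M3)/6=-17/60
seg 3: a=-3, c=M3/2=43/340, d=(M4−M3)/(6·2)=-43/2040, b=Δ3−h3·(2M3+M4)/6=679/510
t_q=9 → seg 3, τ=1; S=-3+679/510·τ+43/340·τ²+-43/2040·τ³=-1063/680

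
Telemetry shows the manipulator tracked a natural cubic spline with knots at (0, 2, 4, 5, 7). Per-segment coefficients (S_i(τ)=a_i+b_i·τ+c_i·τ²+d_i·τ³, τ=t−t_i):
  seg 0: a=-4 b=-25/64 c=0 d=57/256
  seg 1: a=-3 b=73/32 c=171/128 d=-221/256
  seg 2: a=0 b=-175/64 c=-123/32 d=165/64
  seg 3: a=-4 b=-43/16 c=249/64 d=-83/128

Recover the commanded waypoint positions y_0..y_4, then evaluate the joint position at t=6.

y_0 = S_0(0) = a_0 = -4
y_1 = S_1(0) = a_1 = -3
y_2 = S_2(0) = a_2 = 0
y_3 = S_3(0) = a_3 = -4
y_4 = S_3(2) = 1
t_q=6 is in segment 3 (τ=1); S_3(τ)=-441/128

y_0=-4 y_1=-3 y_2=0 y_3=-4 y_4=1
S(6) = -441/128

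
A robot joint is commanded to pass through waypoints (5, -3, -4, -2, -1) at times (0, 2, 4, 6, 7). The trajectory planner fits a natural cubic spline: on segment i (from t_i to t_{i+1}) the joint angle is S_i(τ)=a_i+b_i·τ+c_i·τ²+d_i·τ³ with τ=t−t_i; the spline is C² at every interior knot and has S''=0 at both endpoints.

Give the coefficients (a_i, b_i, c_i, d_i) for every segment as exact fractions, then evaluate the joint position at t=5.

  seg 0: a=5 b=-198/41 c=0 d=17/82
  seg 1: a=-3 b=-96/41 c=51/41 d=-53/328
  seg 2: a=-4 b=57/82 c=45/164 d=-5/82
  seg 3: a=-2 b=87/82 c=-15/164 d=5/164
S(5) = -507/164

Δ: Δ0=-4, Δ1=-1/2, Δ2=1, Δ3=1
row 1: diag=8, rhs=21; c'=1/4, d'=21/8
row 2: denom=8−2·1/4=15/2; d'=(9−2·21/8)/(15/2)=1/2
row 3: denom=6−2·4/15=82/15; d'=(0−2·1/2)/(82/15)=-15/82
back: M3=-15/82
back: M2=1/2−4/15·-15/82=45/82
back: M1=21/8−1/4·45/82=102/41
M: M0=0, M1=102/41, M2=45/82, M3=-15/82, M4=0
seg 0: a=5, c=M0/2=0, d=(M1−M0)/(6·2)=17/82, b=Δ0−h0·(2M0+M1)/6=-198/41
seg 1: a=-3, c=M1/2=51/41, d=(M2−M1)/(6·2)=-53/328, b=Δ1−h1·(2M1+M2)/6=-96/41
seg 2: a=-4, c=M2/2=45/164, d=(M3−M2)/(6·2)=-5/82, b=Δ2−h2·(2M2+M3)/6=57/82
seg 3: a=-2, c=M3/2=-15/164, d=(M4−M3)/(6·1)=5/164, b=Δ3−h3·(2M3+M4)/6=87/82
t_q=5 → seg 2, τ=1; S=-4+57/82·τ+45/164·τ²+-5/82·τ³=-507/164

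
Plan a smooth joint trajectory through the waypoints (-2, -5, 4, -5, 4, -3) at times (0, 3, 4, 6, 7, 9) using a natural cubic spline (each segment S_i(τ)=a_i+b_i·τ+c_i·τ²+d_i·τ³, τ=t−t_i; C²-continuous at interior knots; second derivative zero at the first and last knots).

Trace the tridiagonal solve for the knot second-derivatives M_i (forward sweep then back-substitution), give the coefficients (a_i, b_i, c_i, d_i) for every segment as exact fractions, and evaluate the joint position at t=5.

Δ: Δ0=-1, Δ1=9, Δ2=-9/2, Δ3=9, Δ4=-7/2
row 1: diag=8, rhs=60; c'=1/8, d'=15/2
row 2: denom=6−1·1/8=47/8; d'=(-81−1·15/2)/(47/8)=-708/47
row 3: denom=6−2·16/47=250/47; d'=(81−2·-708/47)/(250/47)=5223/250
row 4: denom=6−1·47/250=1453/250; d'=(-75−1·5223/250)/(1453/250)=-23973/1453
back: M4=-23973/1453
back: M3=5223/250−47/250·-23973/1453=34863/1453
back: M2=-708/47−16/47·34863/1453=-33756/1453
back: M1=15/2−1/8·-33756/1453=15117/1453
M: M0=0, M1=15117/1453, M2=-33756/1453, M3=34863/1453, M4=-23973/1453, M5=0
seg 0: a=-2, c=M0/2=0, d=(M1−M0)/(6·3)=5039/8718, b=Δ0−h0·(2M0+M1)/6=-18023/2906
seg 1: a=-5, c=M1/2=15117/2906, d=(M2−M1)/(6·1)=-16291/2906, b=Δ1−h1·(2M1+M2)/6=13664/1453
seg 2: a=4, c=M2/2=-16878/1453, d=(M3−M2)/(6·2)=22873/5812, b=Δ2−h2·(2M2+M3)/6=8689/2906
seg 3: a=-5, c=M3/2=34863/2906, d=(M4−M3)/(6·1)=-9806/1453, b=Δ3−h3·(2M3+M4)/6=10903/2906
seg 4: a=4, c=M4/2=-23973/2906, d=(M5−M4)/(6·2)=7991/5812, b=Δ4−h4·(2M4+M5)/6=21793/2906
t_q=5 → seg 2, τ=1; S=4+8689/2906·τ+-16878/1453·τ²+22873/5812·τ³=-4013/5812

  seg 0: a=-2 b=-18023/2906 c=0 d=5039/8718
  seg 1: a=-5 b=13664/1453 c=15117/2906 d=-16291/2906
  seg 2: a=4 b=8689/2906 c=-16878/1453 d=22873/5812
  seg 3: a=-5 b=10903/2906 c=34863/2906 d=-9806/1453
  seg 4: a=4 b=21793/2906 c=-23973/2906 d=7991/5812
S(5) = -4013/5812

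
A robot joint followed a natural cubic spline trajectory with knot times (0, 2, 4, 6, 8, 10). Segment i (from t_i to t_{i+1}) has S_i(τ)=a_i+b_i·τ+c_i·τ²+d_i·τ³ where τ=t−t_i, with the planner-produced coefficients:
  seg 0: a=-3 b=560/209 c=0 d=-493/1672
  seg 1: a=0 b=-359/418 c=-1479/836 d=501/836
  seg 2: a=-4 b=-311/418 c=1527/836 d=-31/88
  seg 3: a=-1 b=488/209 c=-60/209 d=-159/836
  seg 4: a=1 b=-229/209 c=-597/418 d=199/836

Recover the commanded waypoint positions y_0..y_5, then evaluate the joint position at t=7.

y_0=-3 y_1=0 y_2=-4 y_3=-1 y_4=1 y_5=-5
S(7) = 717/836

y_0 = S_0(0) = a_0 = -3
y_1 = S_1(0) = a_1 = 0
y_2 = S_2(0) = a_2 = -4
y_3 = S_3(0) = a_3 = -1
y_4 = S_4(0) = a_4 = 1
y_5 = S_4(2) = -5
t_q=7 is in segment 3 (τ=1); S_3(τ)=717/836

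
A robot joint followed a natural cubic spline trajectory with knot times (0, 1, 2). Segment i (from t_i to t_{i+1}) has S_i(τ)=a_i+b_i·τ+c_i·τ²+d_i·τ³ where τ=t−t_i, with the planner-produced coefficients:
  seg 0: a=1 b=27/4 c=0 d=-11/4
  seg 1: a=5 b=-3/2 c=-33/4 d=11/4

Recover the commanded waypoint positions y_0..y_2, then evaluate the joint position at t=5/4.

y_0 = S_0(0) = a_0 = 1
y_1 = S_1(0) = a_1 = 5
y_2 = S_1(1) = -2
t_q=5/4 is in segment 1 (τ=1/4); S_1(τ)=1063/256

y_0=1 y_1=5 y_2=-2
S(5/4) = 1063/256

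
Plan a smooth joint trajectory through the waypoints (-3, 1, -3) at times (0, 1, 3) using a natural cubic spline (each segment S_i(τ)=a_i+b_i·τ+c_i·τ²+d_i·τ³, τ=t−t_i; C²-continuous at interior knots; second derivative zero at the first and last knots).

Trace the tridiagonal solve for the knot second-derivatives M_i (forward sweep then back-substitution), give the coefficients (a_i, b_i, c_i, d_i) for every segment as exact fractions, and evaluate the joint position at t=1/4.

Δ: Δ0=4, Δ1=-2
row 1: diag=6, rhs=-36; c'=1/3, d'=-6
back: M1=-6
M: M0=0, M1=-6, M2=0
seg 0: a=-3, c=M0/2=0, d=(M1−M0)/(6·1)=-1, b=Δ0−h0·(2M0+M1)/6=5
seg 1: a=1, c=M1/2=-3, d=(M2−M1)/(6·2)=1/2, b=Δ1−h1·(2M1+M2)/6=2
t_q=1/4 → seg 0, τ=1/4; S=-3+5·τ+0·τ²+-1·τ³=-113/64

  seg 0: a=-3 b=5 c=0 d=-1
  seg 1: a=1 b=2 c=-3 d=1/2
S(1/4) = -113/64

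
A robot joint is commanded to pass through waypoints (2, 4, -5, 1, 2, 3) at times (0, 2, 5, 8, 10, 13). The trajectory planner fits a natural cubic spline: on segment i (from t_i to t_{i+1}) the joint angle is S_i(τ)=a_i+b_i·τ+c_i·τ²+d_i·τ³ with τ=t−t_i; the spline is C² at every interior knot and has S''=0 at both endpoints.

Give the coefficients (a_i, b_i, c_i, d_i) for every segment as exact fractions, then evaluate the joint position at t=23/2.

  seg 0: a=2 b=1783/813 c=0 d=-485/1626
  seg 1: a=4 b=-1127/813 c=-485/271 d=3053/7317
  seg 2: a=-5 b=-698/813 c=1598/813 d=-2470/7317
  seg 3: a=1 b=1480/813 c=-872/813 d=447/2168
  seg 4: a=2 b=7/1626 c=535/3252 d=-535/29268
S(23/2) = 20075/8672

Δ: Δ0=1, Δ1=-3, Δ2=2, Δ3=1/2, Δ4=1/3
row 1: diag=10, rhs=-24; c'=3/10, d'=-12/5
row 2: denom=12−3·3/10=111/10; d'=(30−3·-12/5)/(111/10)=124/37
row 3: denom=10−3·10/37=340/37; d'=(-9−3·124/37)/(340/37)=-141/68
row 4: denom=10−2·37/170=813/85; d'=(-1−2·-141/68)/(813/85)=535/1626
back: M4=535/1626
back: M3=-141/68−37/170·535/1626=-1744/813
back: M2=124/37−10/37·-1744/813=3196/813
back: M1=-12/5−3/10·3196/813=-970/271
M: M0=0, M1=-970/271, M2=3196/813, M3=-1744/813, M4=535/1626, M5=0
seg 0: a=2, c=M0/2=0, d=(M1−M0)/(6·2)=-485/1626, b=Δ0−h0·(2M0+M1)/6=1783/813
seg 1: a=4, c=M1/2=-485/271, d=(M2−M1)/(6·3)=3053/7317, b=Δ1−h1·(2M1+M2)/6=-1127/813
seg 2: a=-5, c=M2/2=1598/813, d=(M3−M2)/(6·3)=-2470/7317, b=Δ2−h2·(2M2+M3)/6=-698/813
seg 3: a=1, c=M3/2=-872/813, d=(M4−M3)/(6·2)=447/2168, b=Δ3−h3·(2M3+M4)/6=1480/813
seg 4: a=2, c=M4/2=535/3252, d=(M5−M4)/(6·3)=-535/29268, b=Δ4−h4·(2M4+M5)/6=7/1626
t_q=23/2 → seg 4, τ=3/2; S=2+7/1626·τ+535/3252·τ²+-535/29268·τ³=20075/8672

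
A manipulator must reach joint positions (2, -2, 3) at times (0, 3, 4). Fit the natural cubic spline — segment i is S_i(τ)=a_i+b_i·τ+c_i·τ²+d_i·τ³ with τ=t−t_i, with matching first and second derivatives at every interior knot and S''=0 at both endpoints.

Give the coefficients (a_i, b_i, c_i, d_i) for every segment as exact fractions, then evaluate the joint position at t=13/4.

  seg 0: a=2 b=-89/24 c=0 d=19/72
  seg 1: a=-2 b=41/12 c=19/8 d=-19/24
S(13/4) = -517/512

Δ: Δ0=-4/3, Δ1=5
row 1: diag=8, rhs=38; c'=1/8, d'=19/4
back: M1=19/4
M: M0=0, M1=19/4, M2=0
seg 0: a=2, c=M0/2=0, d=(M1−M0)/(6·3)=19/72, b=Δ0−h0·(2M0+M1)/6=-89/24
seg 1: a=-2, c=M1/2=19/8, d=(M2−M1)/(6·1)=-19/24, b=Δ1−h1·(2M1+M2)/6=41/12
t_q=13/4 → seg 1, τ=1/4; S=-2+41/12·τ+19/8·τ²+-19/24·τ³=-517/512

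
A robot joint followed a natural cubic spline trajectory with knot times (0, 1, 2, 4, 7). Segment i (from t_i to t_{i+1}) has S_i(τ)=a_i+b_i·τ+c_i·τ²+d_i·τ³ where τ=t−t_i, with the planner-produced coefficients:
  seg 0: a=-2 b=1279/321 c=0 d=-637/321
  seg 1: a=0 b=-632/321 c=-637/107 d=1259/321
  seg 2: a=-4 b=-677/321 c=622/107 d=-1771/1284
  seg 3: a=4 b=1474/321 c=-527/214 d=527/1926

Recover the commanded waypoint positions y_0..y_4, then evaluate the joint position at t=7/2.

y_0=-2 y_1=0 y_2=-4 y_3=4 y_4=3
S(7/2) = 4317/3424

y_0 = S_0(0) = a_0 = -2
y_1 = S_1(0) = a_1 = 0
y_2 = S_2(0) = a_2 = -4
y_3 = S_3(0) = a_3 = 4
y_4 = S_3(3) = 3
t_q=7/2 is in segment 2 (τ=3/2); S_2(τ)=4317/3424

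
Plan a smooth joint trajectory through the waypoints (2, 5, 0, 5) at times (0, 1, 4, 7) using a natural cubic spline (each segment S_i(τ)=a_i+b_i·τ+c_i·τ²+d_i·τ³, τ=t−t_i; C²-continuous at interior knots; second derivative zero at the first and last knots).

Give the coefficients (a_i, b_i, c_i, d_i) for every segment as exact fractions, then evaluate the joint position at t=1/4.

  seg 0: a=2 b=109/29 c=0 d=-22/29
  seg 1: a=5 b=43/29 c=-66/29 d=320/783
  seg 2: a=0 b=-33/29 c=122/87 d=-122/783
S(1/4) = 2717/928

Δ: Δ0=3, Δ1=-5/3, Δ2=5/3
row 1: diag=8, rhs=-28; c'=3/8, d'=-7/2
row 2: denom=12−3·3/8=87/8; d'=(20−3·-7/2)/(87/8)=244/87
back: M2=244/87
back: M1=-7/2−3/8·244/87=-132/29
M: M0=0, M1=-132/29, M2=244/87, M3=0
seg 0: a=2, c=M0/2=0, d=(M1−M0)/(6·1)=-22/29, b=Δ0−h0·(2M0+M1)/6=109/29
seg 1: a=5, c=M1/2=-66/29, d=(M2−M1)/(6·3)=320/783, b=Δ1−h1·(2M1+M2)/6=43/29
seg 2: a=0, c=M2/2=122/87, d=(M3−M2)/(6·3)=-122/783, b=Δ2−h2·(2M2+M3)/6=-33/29
t_q=1/4 → seg 0, τ=1/4; S=2+109/29·τ+0·τ²+-22/29·τ³=2717/928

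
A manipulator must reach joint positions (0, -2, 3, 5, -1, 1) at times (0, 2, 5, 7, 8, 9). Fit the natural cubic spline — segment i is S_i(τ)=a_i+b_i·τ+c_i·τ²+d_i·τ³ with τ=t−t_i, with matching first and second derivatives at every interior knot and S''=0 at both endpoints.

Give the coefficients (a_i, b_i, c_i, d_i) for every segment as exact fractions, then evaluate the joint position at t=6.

  seg 0: a=0 b=-8203/5799 c=0 d=601/5799
  seg 1: a=-2 b=-991/5799 c=1202/1933 d=-6/1933
  seg 2: a=3 b=20159/5799 c=1148/1933 d=-5312/5799
  seg 3: a=5 b=-29809/5799 c=-9476/1933 d=23443/5799
  seg 4: a=-1 b=-16336/5799 c=13967/1933 d=-13967/5799
S(6) = 11896/1933

Δ: Δ0=-1, Δ1=5/3, Δ2=1, Δ3=-6, Δ4=2
row 1: diag=10, rhs=16; c'=3/10, d'=8/5
row 2: denom=10−3·3/10=91/10; d'=(-4−3·8/5)/(91/10)=-88/91
row 3: denom=6−2·20/91=506/91; d'=(-42−2·-88/91)/(506/91)=-1823/253
row 4: denom=4−1·91/506=1933/506; d'=(48−1·-1823/253)/(1933/506)=27934/1933
back: M4=27934/1933
back: M3=-1823/253−91/506·27934/1933=-18952/1933
back: M2=-88/91−20/91·-18952/1933=2296/1933
back: M1=8/5−3/10·2296/1933=2404/1933
M: M0=0, M1=2404/1933, M2=2296/1933, M3=-18952/1933, M4=27934/1933, M5=0
seg 0: a=0, c=M0/2=0, d=(M1−M0)/(6·2)=601/5799, b=Δ0−h0·(2M0+M1)/6=-8203/5799
seg 1: a=-2, c=M1/2=1202/1933, d=(M2−M1)/(6·3)=-6/1933, b=Δ1−h1·(2M1+M2)/6=-991/5799
seg 2: a=3, c=M2/2=1148/1933, d=(M3−M2)/(6·2)=-5312/5799, b=Δ2−h2·(2M2+M3)/6=20159/5799
seg 3: a=5, c=M3/2=-9476/1933, d=(M4−M3)/(6·1)=23443/5799, b=Δ3−h3·(2M3+M4)/6=-29809/5799
seg 4: a=-1, c=M4/2=13967/1933, d=(M5−M4)/(6·1)=-13967/5799, b=Δ4−h4·(2M4+M5)/6=-16336/5799
t_q=6 → seg 2, τ=1; S=3+20159/5799·τ+1148/1933·τ²+-5312/5799·τ³=11896/1933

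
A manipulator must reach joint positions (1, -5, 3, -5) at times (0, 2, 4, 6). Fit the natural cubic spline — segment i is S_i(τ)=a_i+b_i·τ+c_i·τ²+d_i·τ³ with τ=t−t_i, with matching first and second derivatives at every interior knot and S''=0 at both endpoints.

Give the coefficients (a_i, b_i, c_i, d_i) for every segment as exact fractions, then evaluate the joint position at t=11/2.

Δ: Δ0=-3, Δ1=4, Δ2=-4
row 1: diag=8, rhs=42; c'=1/4, d'=21/4
row 2: denom=8−2·1/4=15/2; d'=(-48−2·21/4)/(15/2)=-39/5
back: M2=-39/5
back: M1=21/4−1/4·-39/5=36/5
M: M0=0, M1=36/5, M2=-39/5, M3=0
seg 0: a=1, c=M0/2=0, d=(M1−M0)/(6·2)=3/5, b=Δ0−h0·(2M0+M1)/6=-27/5
seg 1: a=-5, c=M1/2=18/5, d=(M2−M1)/(6·2)=-5/4, b=Δ1−h1·(2M1+M2)/6=9/5
seg 2: a=3, c=M2/2=-39/10, d=(M3−M2)/(6·2)=13/20, b=Δ2−h2·(2M2+M3)/6=6/5
t_q=11/2 → seg 2, τ=3/2; S=3+6/5·τ+-39/10·τ²+13/20·τ³=-57/32

  seg 0: a=1 b=-27/5 c=0 d=3/5
  seg 1: a=-5 b=9/5 c=18/5 d=-5/4
  seg 2: a=3 b=6/5 c=-39/10 d=13/20
S(11/2) = -57/32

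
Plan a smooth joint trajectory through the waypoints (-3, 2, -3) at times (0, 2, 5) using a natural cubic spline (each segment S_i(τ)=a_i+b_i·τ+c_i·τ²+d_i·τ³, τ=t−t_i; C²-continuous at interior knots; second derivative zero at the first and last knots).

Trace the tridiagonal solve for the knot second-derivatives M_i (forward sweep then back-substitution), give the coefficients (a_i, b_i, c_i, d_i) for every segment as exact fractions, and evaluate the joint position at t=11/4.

  seg 0: a=-3 b=10/3 c=0 d=-5/24
  seg 1: a=2 b=5/6 c=-5/4 d=5/36
S(11/4) = 507/256

Δ: Δ0=5/2, Δ1=-5/3
row 1: diag=10, rhs=-25; c'=3/10, d'=-5/2
back: M1=-5/2
M: M0=0, M1=-5/2, M2=0
seg 0: a=-3, c=M0/2=0, d=(M1−M0)/(6·2)=-5/24, b=Δ0−h0·(2M0+M1)/6=10/3
seg 1: a=2, c=M1/2=-5/4, d=(M2−M1)/(6·3)=5/36, b=Δ1−h1·(2M1+M2)/6=5/6
t_q=11/4 → seg 1, τ=3/4; S=2+5/6·τ+-5/4·τ²+5/36·τ³=507/256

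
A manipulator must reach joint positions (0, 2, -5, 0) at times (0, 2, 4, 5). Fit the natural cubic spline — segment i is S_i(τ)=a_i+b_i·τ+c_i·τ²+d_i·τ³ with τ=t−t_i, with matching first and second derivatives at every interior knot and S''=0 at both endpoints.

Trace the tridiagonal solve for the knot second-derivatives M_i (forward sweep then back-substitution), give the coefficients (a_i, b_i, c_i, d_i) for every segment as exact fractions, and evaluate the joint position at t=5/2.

  seg 0: a=0 b=3 c=0 d=-1/2
  seg 1: a=2 b=-3 c=-3 d=11/8
  seg 2: a=-5 b=3/2 c=21/4 d=-7/4
S(5/2) = -5/64

Δ: Δ0=1, Δ1=-7/2, Δ2=5
row 1: diag=8, rhs=-27; c'=1/4, d'=-27/8
row 2: denom=6−2·1/4=11/2; d'=(51−2·-27/8)/(11/2)=21/2
back: M2=21/2
back: M1=-27/8−1/4·21/2=-6
M: M0=0, M1=-6, M2=21/2, M3=0
seg 0: a=0, c=M0/2=0, d=(M1−M0)/(6·2)=-1/2, b=Δ0−h0·(2M0+M1)/6=3
seg 1: a=2, c=M1/2=-3, d=(M2−M1)/(6·2)=11/8, b=Δ1−h1·(2M1+M2)/6=-3
seg 2: a=-5, c=M2/2=21/4, d=(M3−M2)/(6·1)=-7/4, b=Δ2−h2·(2M2+M3)/6=3/2
t_q=5/2 → seg 1, τ=1/2; S=2+-3·τ+-3·τ²+11/8·τ³=-5/64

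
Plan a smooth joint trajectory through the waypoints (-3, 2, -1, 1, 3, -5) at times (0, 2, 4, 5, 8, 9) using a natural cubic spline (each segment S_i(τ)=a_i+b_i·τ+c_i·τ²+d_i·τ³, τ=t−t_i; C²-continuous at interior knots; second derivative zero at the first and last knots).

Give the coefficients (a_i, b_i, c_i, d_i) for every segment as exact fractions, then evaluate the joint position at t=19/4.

Δ: Δ0=5/2, Δ1=-3/2, Δ2=2, Δ3=2/3, Δ4=-8
row 1: diag=8, rhs=-24; c'=1/4, d'=-3
row 2: denom=6−2·1/4=11/2; d'=(21−2·-3)/(11/2)=54/11
row 3: denom=8−1·2/11=86/11; d'=(-8−1·54/11)/(86/11)=-71/43
row 4: denom=8−3·33/86=589/86; d'=(-52−3·-71/43)/(589/86)=-4046/589
back: M4=-4046/589
back: M3=-71/43−33/86·-4046/589=580/589
back: M2=54/11−2/11·580/589=2786/589
back: M1=-3−1/4·2786/589=-4927/1178
M: M0=0, M1=-4927/1178, M2=2786/589, M3=580/589, M4=-4046/589, M5=0
seg 0: a=-3, c=M0/2=0, d=(M1−M0)/(6·2)=-4927/14136, b=Δ0−h0·(2M0+M1)/6=6881/1767
seg 1: a=2, c=M1/2=-4927/2356, d=(M2−M1)/(6·2)=10499/14136, b=Δ1−h1·(2M1+M2)/6=-1019/3534
seg 2: a=-1, c=M2/2=1393/589, d=(M3−M2)/(6·1)=-1103/1767, b=Δ2−h2·(2M2+M3)/6=458/1767
seg 3: a=1, c=M3/2=290/589, d=(M4−M3)/(6·3)=-257/589, b=Δ3−h3·(2M3+M4)/6=5507/1767
seg 4: a=3, c=M4/2=-2023/589, d=(M5−M4)/(6·1)=2023/1767, b=Δ4−h4·(2M4+M5)/6=-10090/1767
t_q=19/4 → seg 2, τ=3/4; S=-1+458/1767·τ+1393/589·τ²+-1103/1767·τ³=9853/37696

  seg 0: a=-3 b=6881/1767 c=0 d=-4927/14136
  seg 1: a=2 b=-1019/3534 c=-4927/2356 d=10499/14136
  seg 2: a=-1 b=458/1767 c=1393/589 d=-1103/1767
  seg 3: a=1 b=5507/1767 c=290/589 d=-257/589
  seg 4: a=3 b=-10090/1767 c=-2023/589 d=2023/1767
S(19/4) = 9853/37696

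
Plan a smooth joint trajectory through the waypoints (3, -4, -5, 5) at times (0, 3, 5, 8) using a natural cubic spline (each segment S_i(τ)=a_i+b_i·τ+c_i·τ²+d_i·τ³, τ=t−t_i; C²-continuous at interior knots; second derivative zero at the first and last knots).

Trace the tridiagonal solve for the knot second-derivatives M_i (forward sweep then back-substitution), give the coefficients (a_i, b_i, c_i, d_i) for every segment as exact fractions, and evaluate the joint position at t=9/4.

  seg 0: a=3 b=-8/3 c=0 d=1/27
  seg 1: a=-4 b=-5/3 c=1/3 d=1/8
  seg 2: a=-5 b=7/6 c=13/12 d=-13/108
S(9/4) = -165/64

Δ: Δ0=-7/3, Δ1=-1/2, Δ2=10/3
row 1: diag=10, rhs=11; c'=1/5, d'=11/10
row 2: denom=10−2·1/5=48/5; d'=(23−2·11/10)/(48/5)=13/6
back: M2=13/6
back: M1=11/10−1/5·13/6=2/3
M: M0=0, M1=2/3, M2=13/6, M3=0
seg 0: a=3, c=M0/2=0, d=(M1−M0)/(6·3)=1/27, b=Δ0−h0·(2M0+M1)/6=-8/3
seg 1: a=-4, c=M1/2=1/3, d=(M2−M1)/(6·2)=1/8, b=Δ1−h1·(2M1+M2)/6=-5/3
seg 2: a=-5, c=M2/2=13/12, d=(M3−M2)/(6·3)=-13/108, b=Δ2−h2·(2M2+M3)/6=7/6
t_q=9/4 → seg 0, τ=9/4; S=3+-8/3·τ+0·τ²+1/27·τ³=-165/64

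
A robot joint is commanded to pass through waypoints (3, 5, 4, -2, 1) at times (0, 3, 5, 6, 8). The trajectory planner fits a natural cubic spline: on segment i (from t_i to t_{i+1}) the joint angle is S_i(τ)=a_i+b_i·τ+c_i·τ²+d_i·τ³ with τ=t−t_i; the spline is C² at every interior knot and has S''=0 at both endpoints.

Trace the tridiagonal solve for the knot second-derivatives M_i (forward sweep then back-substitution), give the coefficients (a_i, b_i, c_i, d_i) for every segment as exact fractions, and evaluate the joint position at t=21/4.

Δ: Δ0=2/3, Δ1=-1/2, Δ2=-6, Δ3=3/2
row 1: diag=10, rhs=-7; c'=1/5, d'=-7/10
row 2: denom=6−2·1/5=28/5; d'=(-33−2·-7/10)/(28/5)=-79/14
row 3: denom=6−1·5/28=163/28; d'=(45−1·-79/14)/(163/28)=1418/163
back: M3=1418/163
back: M2=-79/14−5/28·1418/163=-1173/163
back: M1=-7/10−1/5·-1173/163=241/326
M: M0=0, M1=241/326, M2=-1173/163, M3=1418/163, M4=0
seg 0: a=3, c=M0/2=0, d=(M1−M0)/(6·3)=241/5868, b=Δ0−h0·(2M0+M1)/6=581/1956
seg 1: a=5, c=M1/2=241/652, d=(M2−M1)/(6·2)=-2587/3912, b=Δ1−h1·(2M1+M2)/6=1375/978
seg 2: a=4, c=M2/2=-1173/326, d=(M3−M2)/(6·1)=2591/978, b=Δ2−h2·(2M2+M3)/6=-2470/489
seg 3: a=-2, c=M3/2=709/163, d=(M4−M3)/(6·2)=-709/978, b=Δ3−h3·(2M3+M4)/6=-4205/978
t_q=21/4 → seg 2, τ=1/4; S=4+-2470/489·τ+-1173/326·τ²+2591/978·τ³=53281/20864

  seg 0: a=3 b=581/1956 c=0 d=241/5868
  seg 1: a=5 b=1375/978 c=241/652 d=-2587/3912
  seg 2: a=4 b=-2470/489 c=-1173/326 d=2591/978
  seg 3: a=-2 b=-4205/978 c=709/163 d=-709/978
S(21/4) = 53281/20864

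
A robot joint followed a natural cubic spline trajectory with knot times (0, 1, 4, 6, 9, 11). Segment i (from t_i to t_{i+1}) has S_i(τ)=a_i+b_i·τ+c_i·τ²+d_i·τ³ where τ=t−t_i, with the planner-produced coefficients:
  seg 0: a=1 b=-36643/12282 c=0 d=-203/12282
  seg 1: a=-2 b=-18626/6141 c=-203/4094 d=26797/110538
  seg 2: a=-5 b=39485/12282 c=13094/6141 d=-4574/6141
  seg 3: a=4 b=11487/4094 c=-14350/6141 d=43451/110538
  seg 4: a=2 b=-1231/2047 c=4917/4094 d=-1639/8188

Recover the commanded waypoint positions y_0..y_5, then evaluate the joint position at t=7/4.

y_0 = S_0(0) = a_0 = 1
y_1 = S_1(0) = a_1 = -2
y_2 = S_2(0) = a_2 = -5
y_3 = S_3(0) = a_3 = 4
y_4 = S_4(0) = a_4 = 2
y_5 = S_4(2) = 4
t_q=7/4 is in segment 1 (τ=3/4); S_1(τ)=-1100575/262016

y_0=1 y_1=-2 y_2=-5 y_3=4 y_4=2 y_5=4
S(7/4) = -1100575/262016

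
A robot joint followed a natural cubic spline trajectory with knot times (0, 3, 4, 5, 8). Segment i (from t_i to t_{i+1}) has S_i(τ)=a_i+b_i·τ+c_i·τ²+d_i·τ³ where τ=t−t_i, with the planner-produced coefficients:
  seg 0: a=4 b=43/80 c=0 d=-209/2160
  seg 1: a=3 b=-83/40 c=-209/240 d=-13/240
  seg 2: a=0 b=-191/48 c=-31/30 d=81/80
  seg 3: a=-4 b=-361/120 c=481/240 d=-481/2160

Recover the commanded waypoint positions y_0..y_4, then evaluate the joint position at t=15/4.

y_0 = S_0(0) = a_0 = 4
y_1 = S_1(0) = a_1 = 3
y_2 = S_2(0) = a_2 = 0
y_3 = S_3(0) = a_3 = -4
y_4 = S_3(3) = -1
t_q=15/4 is in segment 1 (τ=3/4); S_1(τ)=4767/5120

y_0=4 y_1=3 y_2=0 y_3=-4 y_4=-1
S(15/4) = 4767/5120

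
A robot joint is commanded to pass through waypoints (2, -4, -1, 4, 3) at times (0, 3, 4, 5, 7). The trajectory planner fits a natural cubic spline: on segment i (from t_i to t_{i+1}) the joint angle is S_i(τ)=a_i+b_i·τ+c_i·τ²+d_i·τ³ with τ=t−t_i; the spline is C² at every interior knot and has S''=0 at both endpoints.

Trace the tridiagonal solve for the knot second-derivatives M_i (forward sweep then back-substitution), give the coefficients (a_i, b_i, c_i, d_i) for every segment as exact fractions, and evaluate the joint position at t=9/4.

  seg 0: a=2 b=-1297/356 c=0 d=65/356
  seg 1: a=-4 b=229/178 c=585/356 d=25/356
  seg 2: a=-1 b=1703/356 c=165/89 d=-583/356
  seg 3: a=4 b=637/178 c=-1089/356 d=363/712
S(9/4) = -93815/22784

Δ: Δ0=-2, Δ1=3, Δ2=5, Δ3=-1/2
row 1: diag=8, rhs=30; c'=1/8, d'=15/4
row 2: denom=4−1·1/8=31/8; d'=(12−1·15/4)/(31/8)=66/31
row 3: denom=6−1·8/31=178/31; d'=(-33−1·66/31)/(178/31)=-1089/178
back: M3=-1089/178
back: M2=66/31−8/31·-1089/178=330/89
back: M1=15/4−1/8·330/89=585/178
M: M0=0, M1=585/178, M2=330/89, M3=-1089/178, M4=0
seg 0: a=2, c=M0/2=0, d=(M1−M0)/(6·3)=65/356, b=Δ0−h0·(2M0+M1)/6=-1297/356
seg 1: a=-4, c=M1/2=585/356, d=(M2−M1)/(6·1)=25/356, b=Δ1−h1·(2M1+M2)/6=229/178
seg 2: a=-1, c=M2/2=165/89, d=(M3−M2)/(6·1)=-583/356, b=Δ2−h2·(2M2+M3)/6=1703/356
seg 3: a=4, c=M3/2=-1089/356, d=(M4−M3)/(6·2)=363/712, b=Δ3−h3·(2M3+M4)/6=637/178
t_q=9/4 → seg 0, τ=9/4; S=2+-1297/356·τ+0·τ²+65/356·τ³=-93815/22784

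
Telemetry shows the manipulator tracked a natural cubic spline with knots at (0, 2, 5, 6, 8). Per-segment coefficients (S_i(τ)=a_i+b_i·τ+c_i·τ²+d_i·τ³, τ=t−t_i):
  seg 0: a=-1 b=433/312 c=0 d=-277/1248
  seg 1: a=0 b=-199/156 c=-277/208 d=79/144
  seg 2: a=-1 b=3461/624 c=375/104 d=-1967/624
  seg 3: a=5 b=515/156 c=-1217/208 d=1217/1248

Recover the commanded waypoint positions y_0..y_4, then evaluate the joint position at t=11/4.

y_0 = S_0(0) = a_0 = -1
y_1 = S_1(0) = a_1 = 0
y_2 = S_2(0) = a_2 = -1
y_3 = S_3(0) = a_3 = 5
y_4 = S_3(2) = -4
t_q=11/4 is in segment 1 (τ=3/4); S_1(τ)=-19627/13312

y_0=-1 y_1=0 y_2=-1 y_3=5 y_4=-4
S(11/4) = -19627/13312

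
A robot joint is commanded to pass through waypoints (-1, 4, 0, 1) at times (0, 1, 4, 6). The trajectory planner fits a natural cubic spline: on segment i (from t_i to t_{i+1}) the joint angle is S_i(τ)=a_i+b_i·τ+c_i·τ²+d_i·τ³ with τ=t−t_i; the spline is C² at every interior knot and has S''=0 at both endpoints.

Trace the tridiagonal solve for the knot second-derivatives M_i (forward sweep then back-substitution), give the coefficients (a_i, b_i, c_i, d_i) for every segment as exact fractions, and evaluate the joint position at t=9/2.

  seg 0: a=-1 b=2543/426 c=0 d=-413/426
  seg 1: a=4 b=652/213 c=-413/142 d=205/426
  seg 2: a=0 b=-595/426 c=101/71 d=-101/426
S(9/2) = -423/1136

Δ: Δ0=5, Δ1=-4/3, Δ2=1/2
row 1: diag=8, rhs=-38; c'=3/8, d'=-19/4
row 2: denom=10−3·3/8=71/8; d'=(11−3·-19/4)/(71/8)=202/71
back: M2=202/71
back: M1=-19/4−3/8·202/71=-413/71
M: M0=0, M1=-413/71, M2=202/71, M3=0
seg 0: a=-1, c=M0/2=0, d=(M1−M0)/(6·1)=-413/426, b=Δ0−h0·(2M0+M1)/6=2543/426
seg 1: a=4, c=M1/2=-413/142, d=(M2−M1)/(6·3)=205/426, b=Δ1−h1·(2M1+M2)/6=652/213
seg 2: a=0, c=M2/2=101/71, d=(M3−M2)/(6·2)=-101/426, b=Δ2−h2·(2M2+M3)/6=-595/426
t_q=9/2 → seg 2, τ=1/2; S=0+-595/426·τ+101/71·τ²+-101/426·τ³=-423/1136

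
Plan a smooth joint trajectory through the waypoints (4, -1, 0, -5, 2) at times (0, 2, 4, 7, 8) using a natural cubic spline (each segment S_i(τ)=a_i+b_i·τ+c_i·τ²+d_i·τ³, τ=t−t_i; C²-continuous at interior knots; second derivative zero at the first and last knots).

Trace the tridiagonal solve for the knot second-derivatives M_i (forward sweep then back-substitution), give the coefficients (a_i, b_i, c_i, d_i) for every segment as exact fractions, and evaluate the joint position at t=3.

Δ: Δ0=-5/2, Δ1=1/2, Δ2=-5/3, Δ3=7
row 1: diag=8, rhs=18; c'=1/4, d'=9/4
row 2: denom=10−2·1/4=19/2; d'=(-13−2·9/4)/(19/2)=-35/19
row 3: denom=8−3·6/19=134/19; d'=(52−3·-35/19)/(134/19)=1093/134
back: M3=1093/134
back: M2=-35/19−6/19·1093/134=-296/67
back: M1=9/4−1/4·-296/67=899/268
M: M0=0, M1=899/268, M2=-296/67, M3=1093/134, M4=0
seg 0: a=4, c=M0/2=0, d=(M1−M0)/(6·2)=899/3216, b=Δ0−h0·(2M0+M1)/6=-2909/804
seg 1: a=-1, c=M1/2=899/536, d=(M2−M1)/(6·2)=-2083/3216, b=Δ1−h1·(2M1+M2)/6=-53/201
seg 2: a=0, c=M2/2=-148/67, d=(M3−M2)/(6·3)=1685/2412, b=Δ2−h2·(2M2+M3)/6=-1067/804
seg 3: a=-5, c=M3/2=1093/268, d=(M4−M3)/(6·1)=-1093/804, b=Δ3−h3·(2M3+M4)/6=1721/402
t_q=3 → seg 1, τ=1; S=-1+-53/201·τ+899/536·τ²+-2083/3216·τ³=-251/1072

  seg 0: a=4 b=-2909/804 c=0 d=899/3216
  seg 1: a=-1 b=-53/201 c=899/536 d=-2083/3216
  seg 2: a=0 b=-1067/804 c=-148/67 d=1685/2412
  seg 3: a=-5 b=1721/402 c=1093/268 d=-1093/804
S(3) = -251/1072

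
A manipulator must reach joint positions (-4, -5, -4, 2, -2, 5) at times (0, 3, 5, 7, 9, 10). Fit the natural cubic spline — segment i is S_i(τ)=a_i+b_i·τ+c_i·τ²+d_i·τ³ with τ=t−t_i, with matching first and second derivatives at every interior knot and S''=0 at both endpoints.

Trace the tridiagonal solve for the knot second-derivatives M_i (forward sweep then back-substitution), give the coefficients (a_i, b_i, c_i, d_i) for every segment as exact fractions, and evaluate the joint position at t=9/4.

  seg 0: a=-4 b=-58/291 c=0 d=-13/873
  seg 1: a=-5 b=-175/291 c=-13/97 d=797/2328
  seg 2: a=-4 b=1729/582 c=745/388 d=-1109/1164
  seg 3: a=2 b=-455/582 c=-1473/388 d=1855/1164
  seg 4: a=-2 b=1837/582 c=2237/388 d=-2237/1164
S(9/4) = -28669/6208

Δ: Δ0=-1/3, Δ1=1/2, Δ2=3, Δ3=-2, Δ4=7
row 1: diag=10, rhs=5; c'=1/5, d'=1/2
row 2: denom=8−2·1/5=38/5; d'=(15−2·1/2)/(38/5)=35/19
row 3: denom=8−2·5/19=142/19; d'=(-30−2·35/19)/(142/19)=-320/71
row 4: denom=6−2·19/71=388/71; d'=(54−2·-320/71)/(388/71)=2237/194
back: M4=2237/194
back: M3=-320/71−19/71·2237/194=-1473/194
back: M2=35/19−5/19·-1473/194=745/194
back: M1=1/2−1/5·745/194=-26/97
M: M0=0, M1=-26/97, M2=745/194, M3=-1473/194, M4=2237/194, M5=0
seg 0: a=-4, c=M0/2=0, d=(M1−M0)/(6·3)=-13/873, b=Δ0−h0·(2M0+M1)/6=-58/291
seg 1: a=-5, c=M1/2=-13/97, d=(M2−M1)/(6·2)=797/2328, b=Δ1−h1·(2M1+M2)/6=-175/291
seg 2: a=-4, c=M2/2=745/388, d=(M3−M2)/(6·2)=-1109/1164, b=Δ2−h2·(2M2+M3)/6=1729/582
seg 3: a=2, c=M3/2=-1473/388, d=(M4−M3)/(6·2)=1855/1164, b=Δ3−h3·(2M3+M4)/6=-455/582
seg 4: a=-2, c=M4/2=2237/388, d=(M5−M4)/(6·1)=-2237/1164, b=Δ4−h4·(2M4+M5)/6=1837/582
t_q=9/4 → seg 0, τ=9/4; S=-4+-58/291·τ+0·τ²+-13/873·τ³=-28669/6208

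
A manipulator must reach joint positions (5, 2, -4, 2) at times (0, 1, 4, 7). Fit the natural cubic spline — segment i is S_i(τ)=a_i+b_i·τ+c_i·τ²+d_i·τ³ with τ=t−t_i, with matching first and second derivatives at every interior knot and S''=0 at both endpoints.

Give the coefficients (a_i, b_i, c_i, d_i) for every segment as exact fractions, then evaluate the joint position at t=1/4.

  seg 0: a=5 b=-3 c=0 d=0
  seg 1: a=2 b=-3 c=0 d=1/9
  seg 2: a=-4 b=0 c=1 d=-1/9
S(1/4) = 17/4

Δ: Δ0=-3, Δ1=-2, Δ2=2
row 1: diag=8, rhs=6; c'=3/8, d'=3/4
row 2: denom=12−3·3/8=87/8; d'=(24−3·3/4)/(87/8)=2
back: M2=2
back: M1=3/4−3/8·2=0
M: M0=0, M1=0, M2=2, M3=0
seg 0: a=5, c=M0/2=0, d=(M1−M0)/(6·1)=0, b=Δ0−h0·(2M0+M1)/6=-3
seg 1: a=2, c=M1/2=0, d=(M2−M1)/(6·3)=1/9, b=Δ1−h1·(2M1+M2)/6=-3
seg 2: a=-4, c=M2/2=1, d=(M3−M2)/(6·3)=-1/9, b=Δ2−h2·(2M2+M3)/6=0
t_q=1/4 → seg 0, τ=1/4; S=5+-3·τ+0·τ²+0·τ³=17/4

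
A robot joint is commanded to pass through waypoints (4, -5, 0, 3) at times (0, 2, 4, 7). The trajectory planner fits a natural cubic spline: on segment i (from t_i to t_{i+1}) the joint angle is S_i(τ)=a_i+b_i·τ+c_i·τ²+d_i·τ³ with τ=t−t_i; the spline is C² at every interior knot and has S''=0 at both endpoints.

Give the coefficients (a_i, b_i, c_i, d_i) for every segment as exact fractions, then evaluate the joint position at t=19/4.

Δ: Δ0=-9/2, Δ1=5/2, Δ2=1
row 1: diag=8, rhs=42; c'=1/4, d'=21/4
row 2: denom=10−2·1/4=19/2; d'=(-9−2·21/4)/(19/2)=-39/19
back: M2=-39/19
back: M1=21/4−1/4·-39/19=219/38
M: M0=0, M1=219/38, M2=-39/19, M3=0
seg 0: a=4, c=M0/2=0, d=(M1−M0)/(6·2)=73/152, b=Δ0−h0·(2M0+M1)/6=-122/19
seg 1: a=-5, c=M1/2=219/76, d=(M2−M1)/(6·2)=-99/152, b=Δ1−h1·(2M1+M2)/6=-25/38
seg 2: a=0, c=M2/2=-39/38, d=(M3−M2)/(6·3)=13/114, b=Δ2−h2·(2M2+M3)/6=58/19
t_q=19/4 → seg 2, τ=3/4; S=0+58/19·τ+-39/38·τ²+13/114·τ³=4281/2432

  seg 0: a=4 b=-122/19 c=0 d=73/152
  seg 1: a=-5 b=-25/38 c=219/76 d=-99/152
  seg 2: a=0 b=58/19 c=-39/38 d=13/114
S(19/4) = 4281/2432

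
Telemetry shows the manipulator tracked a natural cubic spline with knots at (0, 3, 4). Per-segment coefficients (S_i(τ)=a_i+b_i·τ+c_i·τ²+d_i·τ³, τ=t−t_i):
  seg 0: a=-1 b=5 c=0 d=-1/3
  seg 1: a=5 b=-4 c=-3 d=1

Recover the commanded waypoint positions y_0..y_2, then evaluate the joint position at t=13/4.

y_0 = S_0(0) = a_0 = -1
y_1 = S_1(0) = a_1 = 5
y_2 = S_1(1) = -1
t_q=13/4 is in segment 1 (τ=1/4); S_1(τ)=245/64

y_0=-1 y_1=5 y_2=-1
S(13/4) = 245/64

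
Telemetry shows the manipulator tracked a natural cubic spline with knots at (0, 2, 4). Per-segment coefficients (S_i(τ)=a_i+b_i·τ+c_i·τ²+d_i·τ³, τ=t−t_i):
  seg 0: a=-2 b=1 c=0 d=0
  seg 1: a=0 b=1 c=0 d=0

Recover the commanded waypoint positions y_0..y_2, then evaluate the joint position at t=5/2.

y_0 = S_0(0) = a_0 = -2
y_1 = S_1(0) = a_1 = 0
y_2 = S_1(2) = 2
t_q=5/2 is in segment 1 (τ=1/2); S_1(τ)=1/2

y_0=-2 y_1=0 y_2=2
S(5/2) = 1/2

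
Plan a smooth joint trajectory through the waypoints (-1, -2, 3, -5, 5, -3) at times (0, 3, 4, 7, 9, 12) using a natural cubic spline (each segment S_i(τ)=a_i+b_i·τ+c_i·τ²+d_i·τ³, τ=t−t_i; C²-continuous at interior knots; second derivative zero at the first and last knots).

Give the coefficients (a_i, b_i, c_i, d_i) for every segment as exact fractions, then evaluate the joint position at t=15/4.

Δ: Δ0=-1/3, Δ1=5, Δ2=-8/3, Δ3=5, Δ4=-8/3
row 1: diag=8, rhs=32; c'=1/8, d'=4
row 2: denom=8−1·1/8=63/8; d'=(-46−1·4)/(63/8)=-400/63
row 3: denom=10−3·8/21=62/7; d'=(46−3·-400/63)/(62/7)=683/93
row 4: denom=10−2·7/31=296/31; d'=(-46−2·683/93)/(296/31)=-1411/222
back: M4=-1411/222
back: M3=683/93−7/31·-1411/222=1949/222
back: M2=-400/63−8/21·1949/222=-1076/111
back: M1=4−1/8·-1076/111=1157/222
M: M0=0, M1=1157/222, M2=-1076/111, M3=1949/222, M4=-1411/222, M5=0
seg 0: a=-1, c=M0/2=0, d=(M1−M0)/(6·3)=1157/3996, b=Δ0−h0·(2M0+M1)/6=-435/148
seg 1: a=-2, c=M1/2=1157/444, d=(M2−M1)/(6·1)=-1103/444, b=Δ1−h1·(2M1+M2)/6=361/74
seg 2: a=3, c=M2/2=-538/111, d=(M3−M2)/(6·3)=1367/1332, b=Δ2−h2·(2M2+M3)/6=1171/444
seg 3: a=-5, c=M3/2=1949/444, d=(M4−M3)/(6·2)=-140/111, b=Δ3−h3·(2M3+M4)/6=281/222
seg 4: a=5, c=M4/2=-1411/444, d=(M5−M4)/(6·3)=1411/3996, b=Δ4−h4·(2M4+M5)/6=273/74
t_q=15/4 → seg 1, τ=3/4; S=-2+361/74·τ+1157/444·τ²+-1103/444·τ³=19669/9472

  seg 0: a=-1 b=-435/148 c=0 d=1157/3996
  seg 1: a=-2 b=361/74 c=1157/444 d=-1103/444
  seg 2: a=3 b=1171/444 c=-538/111 d=1367/1332
  seg 3: a=-5 b=281/222 c=1949/444 d=-140/111
  seg 4: a=5 b=273/74 c=-1411/444 d=1411/3996
S(15/4) = 19669/9472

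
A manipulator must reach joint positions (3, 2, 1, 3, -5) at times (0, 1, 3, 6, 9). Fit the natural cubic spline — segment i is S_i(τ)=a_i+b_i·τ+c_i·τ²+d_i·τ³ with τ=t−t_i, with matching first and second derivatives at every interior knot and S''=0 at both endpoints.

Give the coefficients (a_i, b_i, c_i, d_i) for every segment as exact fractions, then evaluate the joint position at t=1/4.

  seg 0: a=3 b=-417/412 c=0 d=5/412
  seg 1: a=2 b=-201/206 c=15/412 d=83/824
  seg 2: a=1 b=39/103 c=66/103 d=-505/2781
  seg 3: a=3 b=-70/103 c=-307/309 d=307/2781
S(1/4) = 72437/26368

Δ: Δ0=-1, Δ1=-1/2, Δ2=2/3, Δ3=-8/3
row 1: diag=6, rhs=3; c'=1/3, d'=1/2
row 2: denom=10−2·1/3=28/3; d'=(7−2·1/2)/(28/3)=9/14
row 3: denom=12−3·9/28=309/28; d'=(-20−3·9/14)/(309/28)=-614/309
back: M3=-614/309
back: M2=9/14−9/28·-614/309=132/103
back: M1=1/2−1/3·132/103=15/206
M: M0=0, M1=15/206, M2=132/103, M3=-614/309, M4=0
seg 0: a=3, c=M0/2=0, d=(M1−M0)/(6·1)=5/412, b=Δ0−h0·(2M0+M1)/6=-417/412
seg 1: a=2, c=M1/2=15/412, d=(M2−M1)/(6·2)=83/824, b=Δ1−h1·(2M1+M2)/6=-201/206
seg 2: a=1, c=M2/2=66/103, d=(M3−M2)/(6·3)=-505/2781, b=Δ2−h2·(2M2+M3)/6=39/103
seg 3: a=3, c=M3/2=-307/309, d=(M4−M3)/(6·3)=307/2781, b=Δ3−h3·(2M3+M4)/6=-70/103
t_q=1/4 → seg 0, τ=1/4; S=3+-417/412·τ+0·τ²+5/412·τ³=72437/26368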